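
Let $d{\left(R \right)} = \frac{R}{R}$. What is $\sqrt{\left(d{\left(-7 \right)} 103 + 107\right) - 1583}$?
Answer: $i \sqrt{1373} \approx 37.054 i$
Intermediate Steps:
$d{\left(R \right)} = 1$
$\sqrt{\left(d{\left(-7 \right)} 103 + 107\right) - 1583} = \sqrt{\left(1 \cdot 103 + 107\right) - 1583} = \sqrt{\left(103 + 107\right) + \left(-18851 + 17268\right)} = \sqrt{210 - 1583} = \sqrt{-1373} = i \sqrt{1373}$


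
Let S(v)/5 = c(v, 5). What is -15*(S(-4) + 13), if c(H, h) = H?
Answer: 105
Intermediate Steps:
S(v) = 5*v
-15*(S(-4) + 13) = -15*(5*(-4) + 13) = -15*(-20 + 13) = -15*(-7) = 105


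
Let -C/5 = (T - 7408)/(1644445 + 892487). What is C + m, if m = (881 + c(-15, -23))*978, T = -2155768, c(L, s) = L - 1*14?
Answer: 528481156618/634233 ≈ 8.3326e+5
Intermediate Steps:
c(L, s) = -14 + L (c(L, s) = L - 14 = -14 + L)
m = 833256 (m = (881 + (-14 - 15))*978 = (881 - 29)*978 = 852*978 = 833256)
C = 2703970/634233 (C = -5*(-2155768 - 7408)/(1644445 + 892487) = -(-10815880)/2536932 = -5*(-540794/634233) = 2703970/634233 ≈ 4.2634)
C + m = 2703970/634233 + 833256 = 528481156618/634233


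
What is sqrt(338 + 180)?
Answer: sqrt(518) ≈ 22.760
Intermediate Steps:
sqrt(338 + 180) = sqrt(518)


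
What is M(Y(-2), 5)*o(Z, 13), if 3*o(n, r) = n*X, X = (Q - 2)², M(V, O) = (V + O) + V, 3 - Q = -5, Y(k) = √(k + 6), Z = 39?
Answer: 4212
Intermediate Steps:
Y(k) = √(6 + k)
Q = 8 (Q = 3 - 1*(-5) = 3 + 5 = 8)
M(V, O) = O + 2*V (M(V, O) = (O + V) + V = O + 2*V)
X = 36 (X = (8 - 2)² = 6² = 36)
o(n, r) = 12*n (o(n, r) = (n*36)/3 = (36*n)/3 = 12*n)
M(Y(-2), 5)*o(Z, 13) = (5 + 2*√(6 - 2))*(12*39) = (5 + 2*√4)*468 = (5 + 2*2)*468 = (5 + 4)*468 = 9*468 = 4212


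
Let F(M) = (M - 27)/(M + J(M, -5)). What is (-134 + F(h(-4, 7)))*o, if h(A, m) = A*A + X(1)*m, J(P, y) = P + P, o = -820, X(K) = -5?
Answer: 6225440/57 ≈ 1.0922e+5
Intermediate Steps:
J(P, y) = 2*P
h(A, m) = A² - 5*m (h(A, m) = A*A - 5*m = A² - 5*m)
F(M) = (-27 + M)/(3*M) (F(M) = (M - 27)/(M + 2*M) = (-27 + M)/((3*M)) = (-27 + M)*(1/(3*M)) = (-27 + M)/(3*M))
(-134 + F(h(-4, 7)))*o = (-134 + (-27 + ((-4)² - 5*7))/(3*((-4)² - 5*7)))*(-820) = (-134 + (-27 + (16 - 35))/(3*(16 - 35)))*(-820) = (-134 + (⅓)*(-27 - 19)/(-19))*(-820) = (-134 + (⅓)*(-1/19)*(-46))*(-820) = (-134 + 46/57)*(-820) = -7592/57*(-820) = 6225440/57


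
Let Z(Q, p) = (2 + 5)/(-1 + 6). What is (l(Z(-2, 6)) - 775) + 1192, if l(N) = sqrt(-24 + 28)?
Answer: 419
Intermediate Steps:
Z(Q, p) = 7/5
l(N) = 2 (l(N) = sqrt(4) = 2)
(l(Z(-2, 6)) - 775) + 1192 = (2 - 775) + 1192 = -773 + 1192 = 419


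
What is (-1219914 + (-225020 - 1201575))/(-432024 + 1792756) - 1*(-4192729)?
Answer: 5705177871119/1360732 ≈ 4.1927e+6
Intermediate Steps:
(-1219914 + (-225020 - 1201575))/(-432024 + 1792756) - 1*(-4192729) = (-1219914 - 1426595)/1360732 + 4192729 = -2646509*1/1360732 + 4192729 = -2646509/1360732 + 4192729 = 5705177871119/1360732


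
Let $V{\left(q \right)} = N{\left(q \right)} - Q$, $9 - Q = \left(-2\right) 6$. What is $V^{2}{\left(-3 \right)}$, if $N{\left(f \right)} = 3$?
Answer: $324$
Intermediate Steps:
$Q = 21$ ($Q = 9 - \left(-2\right) 6 = 9 - -12 = 9 + 12 = 21$)
$V{\left(q \right)} = -18$ ($V{\left(q \right)} = 3 - 21 = -18$)
$V^{2}{\left(-3 \right)} = \left(-18\right)^{2} = 324$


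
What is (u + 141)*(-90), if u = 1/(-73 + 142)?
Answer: -291900/23 ≈ -12691.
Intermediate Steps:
u = 1/69 ≈ 0.014493
(u + 141)*(-90) = (1/69 + 141)*(-90) = (9730/69)*(-90) = -291900/23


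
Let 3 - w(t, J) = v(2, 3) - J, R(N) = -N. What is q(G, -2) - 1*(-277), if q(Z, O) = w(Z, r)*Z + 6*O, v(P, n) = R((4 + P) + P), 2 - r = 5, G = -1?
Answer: 257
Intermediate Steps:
r = -3 (r = 2 - 1*5 = 2 - 5 = -3)
v(P, n) = -4 - 2*P (v(P, n) = -((4 + P) + P) = -(4 + 2*P) = -4 - 2*P)
w(t, J) = 11 + J (w(t, J) = 3 - ((-4 - 2*2) - J) = 3 - ((-4 - 4) - J) = 3 - (-8 - J) = 3 + (8 + J) = 11 + J)
q(Z, O) = 6*O + 8*Z (q(Z, O) = (11 - 3)*Z + 6*O = 8*Z + 6*O = 6*O + 8*Z)
q(G, -2) - 1*(-277) = (6*(-2) + 8*(-1)) - 1*(-277) = (-12 - 8) + 277 = -20 + 277 = 257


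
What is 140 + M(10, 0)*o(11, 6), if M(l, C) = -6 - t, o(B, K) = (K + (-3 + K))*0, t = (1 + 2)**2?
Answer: 140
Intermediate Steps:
t = 9 (t = 3**2 = 9)
o(B, K) = 0 (o(B, K) = (-3 + 2*K)*0 = 0)
M(l, C) = -15 (M(l, C) = -6 - 1*9 = -6 - 9 = -15)
140 + M(10, 0)*o(11, 6) = 140 - 15*0 = 140 + 0 = 140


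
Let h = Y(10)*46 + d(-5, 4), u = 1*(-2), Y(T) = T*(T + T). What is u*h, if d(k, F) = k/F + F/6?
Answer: -110393/6 ≈ -18399.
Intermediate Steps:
d(k, F) = F/6 + k/F (d(k, F) = k/F + F*(⅙) = k/F + F/6 = F/6 + k/F)
Y(T) = 2*T² (Y(T) = T*(2*T) = 2*T²)
u = -2
h = 110393/12 (h = (2*10²)*46 + ((⅙)*4 - 5/4) = (2*100)*46 + (⅔ - 5*¼) = 200*46 + (⅔ - 5/4) = 9200 - 7/12 = 110393/12 ≈ 9199.4)
u*h = -2*110393/12 = -110393/6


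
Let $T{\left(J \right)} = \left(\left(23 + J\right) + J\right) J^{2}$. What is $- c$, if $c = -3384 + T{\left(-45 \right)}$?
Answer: $139059$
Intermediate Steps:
$T{\left(J \right)} = J^{2} \left(23 + 2 J\right)$ ($T{\left(J \right)} = \left(23 + 2 J\right) J^{2} = J^{2} \left(23 + 2 J\right)$)
$c = -139059$ ($c = -3384 + \left(-45\right)^{2} \left(23 + 2 \left(-45\right)\right) = -3384 + 2025 \left(23 - 90\right) = -3384 + 2025 \left(-67\right) = -3384 - 135675 = -139059$)
$- c = \left(-1\right) \left(-139059\right) = 139059$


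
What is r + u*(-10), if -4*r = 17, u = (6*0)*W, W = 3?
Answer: -17/4 ≈ -4.2500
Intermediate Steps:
u = 0 (u = (6*0)*3 = 0*3 = 0)
r = -17/4 (r = -¼*17 = -17/4 ≈ -4.2500)
r + u*(-10) = -17/4 + 0*(-10) = -17/4 + 0 = -17/4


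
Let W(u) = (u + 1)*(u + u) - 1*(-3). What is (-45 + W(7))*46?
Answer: 3220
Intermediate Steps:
W(u) = 3 + 2*u*(1 + u) (W(u) = (1 + u)*(2*u) + 3 = 2*u*(1 + u) + 3 = 3 + 2*u*(1 + u))
(-45 + W(7))*46 = (-45 + (3 + 2*7 + 2*7²))*46 = (-45 + (3 + 14 + 2*49))*46 = (-45 + (3 + 14 + 98))*46 = (-45 + 115)*46 = 70*46 = 3220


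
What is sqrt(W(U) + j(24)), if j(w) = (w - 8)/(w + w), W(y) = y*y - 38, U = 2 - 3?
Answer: I*sqrt(330)/3 ≈ 6.0553*I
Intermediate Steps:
U = -1
W(y) = -38 + y**2 (W(y) = y**2 - 38 = -38 + y**2)
j(w) = (-8 + w)/(2*w) (j(w) = (-8 + w)/((2*w)) = (-8 + w)*(1/(2*w)) = (-8 + w)/(2*w))
sqrt(W(U) + j(24)) = sqrt((-38 + (-1)**2) + (1/2)*(-8 + 24)/24) = sqrt((-38 + 1) + (1/2)*(1/24)*16) = sqrt(-37 + 1/3) = sqrt(-110/3) = I*sqrt(330)/3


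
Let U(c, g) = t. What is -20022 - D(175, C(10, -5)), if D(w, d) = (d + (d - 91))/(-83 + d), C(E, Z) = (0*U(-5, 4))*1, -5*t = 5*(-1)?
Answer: -1661917/83 ≈ -20023.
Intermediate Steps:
t = 1 (t = -(-1) = -⅕*(-5) = 1)
U(c, g) = 1
C(E, Z) = 0 (C(E, Z) = (0*1)*1 = 0*1 = 0)
D(w, d) = (-91 + 2*d)/(-83 + d) (D(w, d) = (d + (-91 + d))/(-83 + d) = (-91 + 2*d)/(-83 + d))
-20022 - D(175, C(10, -5)) = -20022 - (-91 + 2*0)/(-83 + 0) = -20022 - (-91 + 0)/(-83) = -20022 - (-1)*(-91)/83 = -20022 - 1*91/83 = -20022 - 91/83 = -1661917/83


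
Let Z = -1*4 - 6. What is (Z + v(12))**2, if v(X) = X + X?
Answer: 196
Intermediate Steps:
v(X) = 2*X
Z = -10 (Z = -4 - 6 = -10)
(Z + v(12))**2 = (-10 + 2*12)**2 = (-10 + 24)**2 = 14**2 = 196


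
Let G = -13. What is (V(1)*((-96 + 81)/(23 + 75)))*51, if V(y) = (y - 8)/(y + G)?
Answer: -255/56 ≈ -4.5536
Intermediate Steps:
V(y) = (-8 + y)/(-13 + y) (V(y) = (y - 8)/(y - 13) = (-8 + y)/(-13 + y))
(V(1)*((-96 + 81)/(23 + 75)))*51 = (((-8 + 1)/(-13 + 1))*((-96 + 81)/(23 + 75)))*51 = ((-7/(-12))*(-15/98))*51 = ((-1/12*(-7))*(-15*1/98))*51 = ((7/12)*(-15/98))*51 = -5/56*51 = -255/56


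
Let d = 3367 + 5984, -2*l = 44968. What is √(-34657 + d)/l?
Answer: -I*√25306/22484 ≈ -0.0070752*I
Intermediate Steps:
l = -22484 (l = -½*44968 = -22484)
d = 9351
√(-34657 + d)/l = √(-34657 + 9351)/(-22484) = √(-25306)*(-1/22484) = (I*√25306)*(-1/22484) = -I*√25306/22484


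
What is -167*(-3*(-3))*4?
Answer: -6012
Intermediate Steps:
-167*(-3*(-3))*4 = -1503*4 = -167*36 = -6012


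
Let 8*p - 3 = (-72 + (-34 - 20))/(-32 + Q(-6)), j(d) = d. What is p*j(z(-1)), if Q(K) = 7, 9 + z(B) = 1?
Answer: -201/25 ≈ -8.0400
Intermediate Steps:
z(B) = -8 (z(B) = -9 + 1 = -8)
p = 201/200 (p = 3/8 + ((-72 + (-34 - 20))/(-32 + 7))/8 = 3/8 + ((-72 - 54)/(-25))/8 = 3/8 + (-126*(-1/25))/8 = 3/8 + (1/8)*(126/25) = 3/8 + 63/100 = 201/200 ≈ 1.0050)
p*j(z(-1)) = (201/200)*(-8) = -201/25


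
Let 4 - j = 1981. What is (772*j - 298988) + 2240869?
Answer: 415637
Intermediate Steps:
j = -1977 (j = 4 - 1*1981 = 4 - 1981 = -1977)
(772*j - 298988) + 2240869 = (772*(-1977) - 298988) + 2240869 = (-1526244 - 298988) + 2240869 = -1825232 + 2240869 = 415637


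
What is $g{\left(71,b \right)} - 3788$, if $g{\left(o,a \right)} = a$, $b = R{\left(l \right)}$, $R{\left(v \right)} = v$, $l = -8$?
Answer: $-3796$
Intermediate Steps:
$b = -8$
$g{\left(71,b \right)} - 3788 = -8 - 3788 = -3796$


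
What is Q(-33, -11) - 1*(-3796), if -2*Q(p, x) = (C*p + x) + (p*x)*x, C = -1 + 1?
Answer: 5798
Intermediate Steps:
C = 0
Q(p, x) = -x/2 - p*x²/2 (Q(p, x) = -((0*p + x) + (p*x)*x)/2 = -((0 + x) + p*x²)/2 = -(x + p*x²)/2 = -x/2 - p*x²/2)
Q(-33, -11) - 1*(-3796) = (½)*(-11)*(-1 - 1*(-33)*(-11)) - 1*(-3796) = (½)*(-11)*(-1 - 363) + 3796 = (½)*(-11)*(-364) + 3796 = 2002 + 3796 = 5798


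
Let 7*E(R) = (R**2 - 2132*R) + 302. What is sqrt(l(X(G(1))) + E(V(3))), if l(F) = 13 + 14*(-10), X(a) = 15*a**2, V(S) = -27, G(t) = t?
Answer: sqrt(403942)/7 ≈ 90.795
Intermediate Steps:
E(R) = 302/7 - 2132*R/7 + R**2/7 (E(R) = ((R**2 - 2132*R) + 302)/7 = (302 + R**2 - 2132*R)/7 = 302/7 - 2132*R/7 + R**2/7)
l(F) = -127 (l(F) = 13 - 140 = -127)
sqrt(l(X(G(1))) + E(V(3))) = sqrt(-127 + (302/7 - 2132/7*(-27) + (1/7)*(-27)**2)) = sqrt(-127 + (302/7 + 57564/7 + (1/7)*729)) = sqrt(-127 + (302/7 + 57564/7 + 729/7)) = sqrt(-127 + 58595/7) = sqrt(57706/7) = sqrt(403942)/7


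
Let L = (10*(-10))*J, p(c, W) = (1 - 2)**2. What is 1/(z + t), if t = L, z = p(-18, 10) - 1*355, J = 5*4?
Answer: -1/2354 ≈ -0.00042481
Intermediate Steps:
p(c, W) = 1 (p(c, W) = (-1)**2 = 1)
J = 20
L = -2000 (L = (10*(-10))*20 = -100*20 = -2000)
z = -354 (z = 1 - 1*355 = 1 - 355 = -354)
t = -2000
1/(z + t) = 1/(-354 - 2000) = 1/(-2354) = -1/2354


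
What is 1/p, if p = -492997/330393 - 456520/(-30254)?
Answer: 713979273/9708277223 ≈ 0.073543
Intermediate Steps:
p = 9708277223/713979273 (p = -492997*1/330393 - 456520*(-1/30254) = -492997/330393 + 228260/15127 = 9708277223/713979273 ≈ 13.597)
1/p = 1/(9708277223/713979273) = 713979273/9708277223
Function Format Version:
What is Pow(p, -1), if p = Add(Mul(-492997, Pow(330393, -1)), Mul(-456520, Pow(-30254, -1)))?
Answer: Rational(713979273, 9708277223) ≈ 0.073543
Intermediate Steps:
p = Rational(9708277223, 713979273) (p = Add(Mul(-492997, Rational(1, 330393)), Mul(-456520, Rational(-1, 30254))) = Add(Rational(-492997, 330393), Rational(228260, 15127)) = Rational(9708277223, 713979273) ≈ 13.597)
Pow(p, -1) = Pow(Rational(9708277223, 713979273), -1) = Rational(713979273, 9708277223)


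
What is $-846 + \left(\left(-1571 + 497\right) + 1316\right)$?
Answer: $-604$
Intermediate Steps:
$-846 + \left(\left(-1571 + 497\right) + 1316\right) = -846 + \left(-1074 + 1316\right) = -846 + 242 = -604$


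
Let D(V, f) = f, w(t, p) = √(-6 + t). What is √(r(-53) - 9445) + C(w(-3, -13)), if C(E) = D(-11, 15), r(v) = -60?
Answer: 15 + I*√9505 ≈ 15.0 + 97.494*I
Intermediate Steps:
C(E) = 15
√(r(-53) - 9445) + C(w(-3, -13)) = √(-60 - 9445) + 15 = √(-9505) + 15 = I*√9505 + 15 = 15 + I*√9505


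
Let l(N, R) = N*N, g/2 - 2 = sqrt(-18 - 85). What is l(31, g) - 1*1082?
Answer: -121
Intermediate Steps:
g = 4 + 2*I*sqrt(103) (g = 4 + 2*sqrt(-18 - 85) = 4 + 2*sqrt(-103) = 4 + 2*(I*sqrt(103)) = 4 + 2*I*sqrt(103) ≈ 4.0 + 20.298*I)
l(N, R) = N**2
l(31, g) - 1*1082 = 31**2 - 1*1082 = 961 - 1082 = -121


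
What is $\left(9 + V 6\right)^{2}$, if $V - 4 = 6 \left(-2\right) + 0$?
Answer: $1521$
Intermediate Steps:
$V = -8$ ($V = 4 + \left(6 \left(-2\right) + 0\right) = 4 + \left(-12 + 0\right) = 4 - 12 = -8$)
$\left(9 + V 6\right)^{2} = \left(9 - 48\right)^{2} = \left(-39\right)^{2} = 1521$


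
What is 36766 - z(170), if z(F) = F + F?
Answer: 36426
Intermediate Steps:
z(F) = 2*F
36766 - z(170) = 36766 - 2*170 = 36766 - 1*340 = 36766 - 340 = 36426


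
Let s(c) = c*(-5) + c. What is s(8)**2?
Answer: 1024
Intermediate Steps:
s(c) = -4*c (s(c) = -5*c + c = -4*c)
s(8)**2 = (-4*8)**2 = (-32)**2 = 1024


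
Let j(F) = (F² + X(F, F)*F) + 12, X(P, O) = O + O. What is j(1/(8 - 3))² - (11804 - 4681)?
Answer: -4360066/625 ≈ -6976.1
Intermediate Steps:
X(P, O) = 2*O
j(F) = 12 + 3*F² (j(F) = (F² + (2*F)*F) + 12 = (F² + 2*F²) + 12 = 3*F² + 12 = 12 + 3*F²)
j(1/(8 - 3))² - (11804 - 4681) = (12 + 3*(1/(8 - 3))²)² - (11804 - 4681) = (12 + 3*(1/5)²)² - 1*7123 = (12 + 3*(⅕)²)² - 7123 = (12 + 3*(1/25))² - 7123 = (12 + 3/25)² - 7123 = (303/25)² - 7123 = 91809/625 - 7123 = -4360066/625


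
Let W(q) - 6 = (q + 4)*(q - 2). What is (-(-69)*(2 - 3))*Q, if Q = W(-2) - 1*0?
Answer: 138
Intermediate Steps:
W(q) = 6 + (-2 + q)*(4 + q) (W(q) = 6 + (q + 4)*(q - 2) = 6 + (4 + q)*(-2 + q) = 6 + (-2 + q)*(4 + q))
Q = -2 (Q = (-2 + (-2)² + 2*(-2)) - 1*0 = (-2 + 4 - 4) + 0 = -2 + 0 = -2)
(-(-69)*(2 - 3))*Q = -(-69)*(2 - 3)*(-2) = -(-69)*(-1)*(-2) = -23*3*(-2) = -69*(-2) = 138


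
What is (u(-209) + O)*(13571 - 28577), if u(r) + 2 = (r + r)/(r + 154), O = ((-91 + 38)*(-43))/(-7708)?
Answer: -37410507/470 ≈ -79597.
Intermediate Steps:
O = -2279/7708 (O = -53*(-43)*(-1/7708) = 2279*(-1/7708) = -2279/7708 ≈ -0.29567)
u(r) = -2 + 2*r/(154 + r) (u(r) = -2 + (r + r)/(r + 154) = -2 + (2*r)/(154 + r) = -2 + 2*r/(154 + r))
(u(-209) + O)*(13571 - 28577) = (-308/(154 - 209) - 2279/7708)*(13571 - 28577) = (-308/(-55) - 2279/7708)*(-15006) = (-308*(-1/55) - 2279/7708)*(-15006) = (28/5 - 2279/7708)*(-15006) = (204429/38540)*(-15006) = -37410507/470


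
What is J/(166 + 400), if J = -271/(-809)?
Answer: 271/457894 ≈ 0.00059184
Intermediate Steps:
J = 271/809 (J = -271*(-1/809) = 271/809 ≈ 0.33498)
J/(166 + 400) = 271/(809*(166 + 400)) = (271/809)/566 = (271/809)*(1/566) = 271/457894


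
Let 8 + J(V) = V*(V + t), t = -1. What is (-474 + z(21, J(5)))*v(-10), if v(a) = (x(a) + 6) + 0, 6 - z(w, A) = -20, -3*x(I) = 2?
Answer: -7168/3 ≈ -2389.3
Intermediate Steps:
x(I) = -⅔ (x(I) = -⅓*2 = -⅔)
J(V) = -8 + V*(-1 + V) (J(V) = -8 + V*(V - 1) = -8 + V*(-1 + V))
z(w, A) = 26 (z(w, A) = 6 - 1*(-20) = 6 + 20 = 26)
v(a) = 16/3 (v(a) = (-⅔ + 6) + 0 = 16/3 + 0 = 16/3)
(-474 + z(21, J(5)))*v(-10) = (-474 + 26)*(16/3) = -448*16/3 = -7168/3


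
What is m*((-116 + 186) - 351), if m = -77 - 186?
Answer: 73903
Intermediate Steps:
m = -263
m*((-116 + 186) - 351) = -263*((-116 + 186) - 351) = -263*(70 - 351) = -263*(-281) = 73903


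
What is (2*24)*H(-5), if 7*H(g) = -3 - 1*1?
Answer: -192/7 ≈ -27.429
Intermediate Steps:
H(g) = -4/7 (H(g) = (-3 - 1*1)/7 = (-3 - 1)/7 = (⅐)*(-4) = -4/7)
(2*24)*H(-5) = (2*24)*(-4/7) = 48*(-4/7) = -192/7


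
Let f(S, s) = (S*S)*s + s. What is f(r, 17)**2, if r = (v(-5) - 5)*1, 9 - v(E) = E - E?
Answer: 83521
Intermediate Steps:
v(E) = 9 (v(E) = 9 - (E - E) = 9 - 1*0 = 9 + 0 = 9)
r = 4 (r = (9 - 5)*1 = 4*1 = 4)
f(S, s) = s + s*S**2 (f(S, s) = S**2*s + s = s*S**2 + s = s + s*S**2)
f(r, 17)**2 = (17*(1 + 4**2))**2 = (17*(1 + 16))**2 = (17*17)**2 = 289**2 = 83521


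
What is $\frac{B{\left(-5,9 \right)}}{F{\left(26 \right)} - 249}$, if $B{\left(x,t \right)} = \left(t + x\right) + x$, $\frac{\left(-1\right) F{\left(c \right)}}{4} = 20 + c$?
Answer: $\frac{1}{433} \approx 0.0023095$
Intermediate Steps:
$F{\left(c \right)} = -80 - 4 c$ ($F{\left(c \right)} = - 4 \left(20 + c\right) = -80 - 4 c$)
$B{\left(x,t \right)} = t + 2 x$
$\frac{B{\left(-5,9 \right)}}{F{\left(26 \right)} - 249} = \frac{9 + 2 \left(-5\right)}{\left(-80 - 104\right) - 249} = \frac{9 - 10}{\left(-80 - 104\right) - 249} = \frac{1}{-184 - 249} \left(-1\right) = \frac{1}{-433} \left(-1\right) = \left(- \frac{1}{433}\right) \left(-1\right) = \frac{1}{433}$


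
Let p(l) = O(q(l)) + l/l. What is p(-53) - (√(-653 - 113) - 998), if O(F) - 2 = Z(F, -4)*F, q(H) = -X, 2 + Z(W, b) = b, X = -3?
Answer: 983 - I*√766 ≈ 983.0 - 27.677*I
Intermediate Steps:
Z(W, b) = -2 + b
q(H) = 3 (q(H) = -1*(-3) = 3)
O(F) = 2 - 6*F (O(F) = 2 + (-2 - 4)*F = 2 - 6*F)
p(l) = -15 (p(l) = (2 - 6*3) + l/l = (2 - 18) + 1 = -16 + 1 = -15)
p(-53) - (√(-653 - 113) - 998) = -15 - (√(-653 - 113) - 998) = -15 - (√(-766) - 998) = -15 - (I*√766 - 998) = -15 - (-998 + I*√766) = -15 + (998 - I*√766) = 983 - I*√766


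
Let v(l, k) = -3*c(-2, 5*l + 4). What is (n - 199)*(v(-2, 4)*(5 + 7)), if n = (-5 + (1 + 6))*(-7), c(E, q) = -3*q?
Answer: 138024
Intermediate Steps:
v(l, k) = 36 + 45*l (v(l, k) = -(-9)*(5*l + 4) = -(-9)*(4 + 5*l) = -3*(-12 - 15*l) = 36 + 45*l)
n = -14 (n = (-5 + 7)*(-7) = 2*(-7) = -14)
(n - 199)*(v(-2, 4)*(5 + 7)) = (-14 - 199)*((36 + 45*(-2))*(5 + 7)) = -213*(36 - 90)*12 = -(-11502)*12 = -213*(-648) = 138024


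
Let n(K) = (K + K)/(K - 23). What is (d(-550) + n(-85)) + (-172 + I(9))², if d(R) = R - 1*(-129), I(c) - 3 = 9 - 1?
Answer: 1377085/54 ≈ 25502.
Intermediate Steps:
n(K) = 2*K/(-23 + K) (n(K) = (2*K)/(-23 + K) = 2*K/(-23 + K))
I(c) = 11 (I(c) = 3 + (9 - 1) = 3 + 8 = 11)
d(R) = 129 + R (d(R) = R + 129 = 129 + R)
(d(-550) + n(-85)) + (-172 + I(9))² = ((129 - 550) + 2*(-85)/(-23 - 85)) + (-172 + 11)² = (-421 + 2*(-85)/(-108)) + (-161)² = (-421 + 2*(-85)*(-1/108)) + 25921 = (-421 + 85/54) + 25921 = -22649/54 + 25921 = 1377085/54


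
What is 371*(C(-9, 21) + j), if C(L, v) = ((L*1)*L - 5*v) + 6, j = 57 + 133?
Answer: 63812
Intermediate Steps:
j = 190
C(L, v) = 6 + L² - 5*v (C(L, v) = (L*L - 5*v) + 6 = (L² - 5*v) + 6 = 6 + L² - 5*v)
371*(C(-9, 21) + j) = 371*((6 + (-9)² - 5*21) + 190) = 371*((6 + 81 - 105) + 190) = 371*(-18 + 190) = 371*172 = 63812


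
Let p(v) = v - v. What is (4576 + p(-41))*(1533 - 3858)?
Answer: -10639200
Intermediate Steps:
p(v) = 0
(4576 + p(-41))*(1533 - 3858) = (4576 + 0)*(1533 - 3858) = 4576*(-2325) = -10639200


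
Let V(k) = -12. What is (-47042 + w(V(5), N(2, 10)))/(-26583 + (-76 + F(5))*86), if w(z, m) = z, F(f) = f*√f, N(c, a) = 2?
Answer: 1558381426/1095943661 + 20233220*√5/1095943661 ≈ 1.4632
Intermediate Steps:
F(f) = f^(3/2)
(-47042 + w(V(5), N(2, 10)))/(-26583 + (-76 + F(5))*86) = (-47042 - 12)/(-26583 + (-76 + 5^(3/2))*86) = -47054/(-26583 + (-76 + 5*√5)*86) = -47054/(-26583 + (-6536 + 430*√5)) = -47054/(-33119 + 430*√5)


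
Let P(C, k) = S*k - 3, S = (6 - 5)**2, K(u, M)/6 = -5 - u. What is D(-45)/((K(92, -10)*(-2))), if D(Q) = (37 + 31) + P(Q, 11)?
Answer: 19/291 ≈ 0.065292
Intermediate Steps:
K(u, M) = -30 - 6*u (K(u, M) = 6*(-5 - u) = -30 - 6*u)
S = 1 (S = 1**2 = 1)
P(C, k) = -3 + k (P(C, k) = 1*k - 3 = k - 3 = -3 + k)
D(Q) = 76 (D(Q) = (37 + 31) + (-3 + 11) = 68 + 8 = 76)
D(-45)/((K(92, -10)*(-2))) = 76/(((-30 - 6*92)*(-2))) = 76/(((-30 - 552)*(-2))) = 76/((-582*(-2))) = 76/1164 = 76*(1/1164) = 19/291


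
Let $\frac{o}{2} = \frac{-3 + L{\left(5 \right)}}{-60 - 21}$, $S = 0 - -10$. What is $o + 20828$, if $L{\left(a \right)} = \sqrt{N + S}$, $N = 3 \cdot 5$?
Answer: $\frac{1687064}{81} \approx 20828.0$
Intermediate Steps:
$N = 15$
$S = 10$ ($S = 0 + 10 = 10$)
$L{\left(a \right)} = 5$ ($L{\left(a \right)} = \sqrt{15 + 10} = \sqrt{25} = 5$)
$o = - \frac{4}{81}$ ($o = 2 \frac{-3 + 5}{-60 - 21} = 2 \frac{2}{-81} = 2 \cdot 2 \left(- \frac{1}{81}\right) = 2 \left(- \frac{2}{81}\right) = - \frac{4}{81} \approx -0.049383$)
$o + 20828 = - \frac{4}{81} + 20828 = \frac{1687064}{81}$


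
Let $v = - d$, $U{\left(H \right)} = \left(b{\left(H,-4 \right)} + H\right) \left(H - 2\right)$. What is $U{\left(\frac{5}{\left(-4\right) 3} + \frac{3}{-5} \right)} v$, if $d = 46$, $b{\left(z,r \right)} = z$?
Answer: $- \frac{253943}{900} \approx -282.16$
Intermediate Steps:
$U{\left(H \right)} = 2 H \left(-2 + H\right)$ ($U{\left(H \right)} = \left(H + H\right) \left(H - 2\right) = 2 H \left(-2 + H\right)$)
$v = -46$ ($v = \left(-1\right) 46 = -46$)
$U{\left(\frac{5}{\left(-4\right) 3} + \frac{3}{-5} \right)} v = 2 \left(\frac{5}{\left(-4\right) 3} + \frac{3}{-5}\right) \left(-2 + \left(\frac{5}{\left(-4\right) 3} + \frac{3}{-5}\right)\right) \left(-46\right) = 2 \left(\frac{5}{-12} + 3 \left(- \frac{1}{5}\right)\right) \left(-2 + \left(\frac{5}{-12} + 3 \left(- \frac{1}{5}\right)\right)\right) \left(-46\right) = 2 \left(5 \left(- \frac{1}{12}\right) - \frac{3}{5}\right) \left(-2 + \left(5 \left(- \frac{1}{12}\right) - \frac{3}{5}\right)\right) \left(-46\right) = 2 \left(- \frac{5}{12} - \frac{3}{5}\right) \left(-2 - \frac{61}{60}\right) \left(-46\right) = 2 \left(- \frac{61}{60}\right) \left(-2 - \frac{61}{60}\right) \left(-46\right) = 2 \left(- \frac{61}{60}\right) \left(- \frac{181}{60}\right) \left(-46\right) = \frac{11041}{1800} \left(-46\right) = - \frac{253943}{900}$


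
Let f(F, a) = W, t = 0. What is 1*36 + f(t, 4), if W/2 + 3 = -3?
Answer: 24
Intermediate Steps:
W = -12 (W = -6 + 2*(-3) = -6 - 6 = -12)
f(F, a) = -12
1*36 + f(t, 4) = 1*36 - 12 = 36 - 12 = 24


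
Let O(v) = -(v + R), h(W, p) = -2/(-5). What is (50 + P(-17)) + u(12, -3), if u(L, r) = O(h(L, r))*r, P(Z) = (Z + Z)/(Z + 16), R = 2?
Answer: 456/5 ≈ 91.200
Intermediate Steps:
h(W, p) = ⅖ (h(W, p) = -2*(-⅕) = ⅖)
P(Z) = 2*Z/(16 + Z) (P(Z) = (2*Z)/(16 + Z) = 2*Z/(16 + Z))
O(v) = -2 - v (O(v) = -(v + 2) = -(2 + v) = -2 - v)
u(L, r) = -12*r/5 (u(L, r) = (-2 - 1*⅖)*r = (-2 - ⅖)*r = -12*r/5)
(50 + P(-17)) + u(12, -3) = (50 + 2*(-17)/(16 - 17)) - 12/5*(-3) = (50 + 2*(-17)/(-1)) + 36/5 = (50 + 2*(-17)*(-1)) + 36/5 = (50 + 34) + 36/5 = 84 + 36/5 = 456/5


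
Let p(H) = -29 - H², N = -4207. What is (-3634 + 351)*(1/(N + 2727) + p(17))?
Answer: 1545114403/1480 ≈ 1.0440e+6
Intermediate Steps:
(-3634 + 351)*(1/(N + 2727) + p(17)) = (-3634 + 351)*(1/(-4207 + 2727) + (-29 - 1*17²)) = -3283*(1/(-1480) + (-29 - 1*289)) = -3283*(-1/1480 + (-29 - 289)) = -3283*(-1/1480 - 318) = -3283*(-470641/1480) = 1545114403/1480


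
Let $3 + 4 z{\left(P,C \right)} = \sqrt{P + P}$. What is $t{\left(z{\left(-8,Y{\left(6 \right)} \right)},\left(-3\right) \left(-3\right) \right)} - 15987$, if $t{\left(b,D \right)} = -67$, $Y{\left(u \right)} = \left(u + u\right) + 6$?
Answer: $-16054$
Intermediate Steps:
$Y{\left(u \right)} = 6 + 2 u$ ($Y{\left(u \right)} = 2 u + 6 = 6 + 2 u$)
$z{\left(P,C \right)} = - \frac{3}{4} + \frac{\sqrt{2} \sqrt{P}}{4}$ ($z{\left(P,C \right)} = - \frac{3}{4} + \frac{\sqrt{P + P}}{4} = - \frac{3}{4} + \frac{\sqrt{2 P}}{4} = - \frac{3}{4} + \frac{\sqrt{2} \sqrt{P}}{4}$)
$t{\left(z{\left(-8,Y{\left(6 \right)} \right)},\left(-3\right) \left(-3\right) \right)} - 15987 = -67 - 15987 = -16054$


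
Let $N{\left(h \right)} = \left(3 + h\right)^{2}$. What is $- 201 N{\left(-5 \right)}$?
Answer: $-804$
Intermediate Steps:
$- 201 N{\left(-5 \right)} = - 201 \left(3 - 5\right)^{2} = - 201 \left(-2\right)^{2} = \left(-201\right) 4 = -804$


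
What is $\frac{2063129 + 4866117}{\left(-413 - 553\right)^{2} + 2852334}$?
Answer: $\frac{3464623}{1892745} \approx 1.8305$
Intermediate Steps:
$\frac{2063129 + 4866117}{\left(-413 - 553\right)^{2} + 2852334} = \frac{6929246}{\left(-966\right)^{2} + 2852334} = \frac{6929246}{933156 + 2852334} = \frac{6929246}{3785490} = 6929246 \cdot \frac{1}{3785490} = \frac{3464623}{1892745}$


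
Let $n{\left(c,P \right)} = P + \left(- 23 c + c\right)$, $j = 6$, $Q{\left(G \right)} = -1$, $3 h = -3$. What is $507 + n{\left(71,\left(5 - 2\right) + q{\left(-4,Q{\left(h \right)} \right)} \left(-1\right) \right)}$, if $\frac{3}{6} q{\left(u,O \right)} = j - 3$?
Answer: $-1058$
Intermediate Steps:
$h = -1$ ($h = \frac{1}{3} \left(-3\right) = -1$)
$q{\left(u,O \right)} = 6$ ($q{\left(u,O \right)} = 2 \left(6 - 3\right) = 2 \cdot 3 = 6$)
$n{\left(c,P \right)} = P - 22 c$
$507 + n{\left(71,\left(5 - 2\right) + q{\left(-4,Q{\left(h \right)} \right)} \left(-1\right) \right)} = 507 + \left(\left(\left(5 - 2\right) + 6 \left(-1\right)\right) - 1562\right) = 507 + \left(\left(\left(5 - 2\right) - 6\right) - 1562\right) = 507 + \left(\left(3 - 6\right) - 1562\right) = 507 - 1565 = -1058$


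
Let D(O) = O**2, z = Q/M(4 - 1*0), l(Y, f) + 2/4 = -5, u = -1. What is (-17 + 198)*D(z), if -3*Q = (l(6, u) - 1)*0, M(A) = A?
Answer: 0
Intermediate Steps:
l(Y, f) = -11/2 (l(Y, f) = -1/2 - 5 = -11/2)
Q = 0 (Q = -(-11/2 - 1)*0/3 = -(-13)*0/6 = -1/3*0 = 0)
z = 0 (z = 0/(4 - 1*0) = 0/(4 + 0) = 0/4 = 0*(1/4) = 0)
(-17 + 198)*D(z) = (-17 + 198)*0**2 = 181*0 = 0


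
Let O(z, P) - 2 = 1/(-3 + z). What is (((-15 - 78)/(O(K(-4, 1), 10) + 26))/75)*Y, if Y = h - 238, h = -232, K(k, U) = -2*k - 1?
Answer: 11656/565 ≈ 20.630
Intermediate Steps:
K(k, U) = -1 - 2*k
Y = -470 (Y = -232 - 238 = -470)
O(z, P) = 2 + 1/(-3 + z)
(((-15 - 78)/(O(K(-4, 1), 10) + 26))/75)*Y = (((-15 - 78)/((-5 + 2*(-1 - 2*(-4)))/(-3 + (-1 - 2*(-4))) + 26))/75)*(-470) = (-93/((-5 + 2*(-1 + 8))/(-3 + (-1 + 8)) + 26)*(1/75))*(-470) = (-93/((-5 + 2*7)/(-3 + 7) + 26)*(1/75))*(-470) = (-93/((-5 + 14)/4 + 26)*(1/75))*(-470) = (-93/((1/4)*9 + 26)*(1/75))*(-470) = (-93/(9/4 + 26)*(1/75))*(-470) = (-93/113/4*(1/75))*(-470) = (-93*4/113*(1/75))*(-470) = -372/113*1/75*(-470) = -124/2825*(-470) = 11656/565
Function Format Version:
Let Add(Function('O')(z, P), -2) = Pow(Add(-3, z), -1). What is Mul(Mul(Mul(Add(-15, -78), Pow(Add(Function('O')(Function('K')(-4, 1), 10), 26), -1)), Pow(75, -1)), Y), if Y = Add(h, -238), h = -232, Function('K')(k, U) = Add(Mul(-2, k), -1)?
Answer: Rational(11656, 565) ≈ 20.630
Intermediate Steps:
Function('K')(k, U) = Add(-1, Mul(-2, k))
Y = -470 (Y = Add(-232, -238) = -470)
Function('O')(z, P) = Add(2, Pow(Add(-3, z), -1))
Mul(Mul(Mul(Add(-15, -78), Pow(Add(Function('O')(Function('K')(-4, 1), 10), 26), -1)), Pow(75, -1)), Y) = Mul(Mul(Mul(Add(-15, -78), Pow(Add(Mul(Pow(Add(-3, Add(-1, Mul(-2, -4))), -1), Add(-5, Mul(2, Add(-1, Mul(-2, -4))))), 26), -1)), Pow(75, -1)), -470) = Mul(Mul(Mul(-93, Pow(Add(Mul(Pow(Add(-3, Add(-1, 8)), -1), Add(-5, Mul(2, Add(-1, 8)))), 26), -1)), Rational(1, 75)), -470) = Mul(Mul(Mul(-93, Pow(Add(Mul(Pow(Add(-3, 7), -1), Add(-5, Mul(2, 7))), 26), -1)), Rational(1, 75)), -470) = Mul(Mul(Mul(-93, Pow(Add(Mul(Pow(4, -1), Add(-5, 14)), 26), -1)), Rational(1, 75)), -470) = Mul(Mul(Mul(-93, Pow(Add(Mul(Rational(1, 4), 9), 26), -1)), Rational(1, 75)), -470) = Mul(Mul(Mul(-93, Pow(Add(Rational(9, 4), 26), -1)), Rational(1, 75)), -470) = Mul(Mul(Mul(-93, Pow(Rational(113, 4), -1)), Rational(1, 75)), -470) = Mul(Mul(Mul(-93, Rational(4, 113)), Rational(1, 75)), -470) = Mul(Mul(Rational(-372, 113), Rational(1, 75)), -470) = Mul(Rational(-124, 2825), -470) = Rational(11656, 565)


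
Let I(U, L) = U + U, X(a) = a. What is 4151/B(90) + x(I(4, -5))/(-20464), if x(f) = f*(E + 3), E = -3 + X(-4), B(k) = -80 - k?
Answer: -5308789/217430 ≈ -24.416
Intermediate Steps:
I(U, L) = 2*U
E = -7 (E = -3 - 4 = -7)
x(f) = -4*f (x(f) = f*(-7 + 3) = f*(-4) = -4*f)
4151/B(90) + x(I(4, -5))/(-20464) = 4151/(-80 - 1*90) - 8*4/(-20464) = 4151/(-80 - 90) - 4*8*(-1/20464) = 4151/(-170) - 32*(-1/20464) = 4151*(-1/170) + 2/1279 = -4151/170 + 2/1279 = -5308789/217430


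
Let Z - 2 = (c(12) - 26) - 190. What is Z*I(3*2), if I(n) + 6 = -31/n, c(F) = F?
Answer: 6767/3 ≈ 2255.7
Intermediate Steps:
I(n) = -6 - 31/n
Z = -202 (Z = 2 + ((12 - 26) - 190) = 2 + (-14 - 190) = 2 - 204 = -202)
Z*I(3*2) = -202*(-6 - 31/(3*2)) = -202*(-6 - 31/6) = -202*(-67/6) = 6767/3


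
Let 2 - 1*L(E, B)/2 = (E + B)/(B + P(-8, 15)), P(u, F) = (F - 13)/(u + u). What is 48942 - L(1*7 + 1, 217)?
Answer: 16982206/347 ≈ 48940.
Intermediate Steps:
P(u, F) = (-13 + F)/(2*u) (P(u, F) = (-13 + F)/((2*u)) = (-13 + F)*(1/(2*u)) = (-13 + F)/(2*u))
L(E, B) = 4 - 2*(B + E)/(-⅛ + B) (L(E, B) = 4 - 2*(E + B)/(B + (½)*(-13 + 15)/(-8)) = 4 - 2*(B + E)/(B + (½)*(-⅛)*2) = 4 - 2*(B + E)/(B - ⅛) = 4 - 2*(B + E)/(-⅛ + B))
48942 - L(1*7 + 1, 217) = 48942 - 4*(-1 - 4*(1*7 + 1) + 4*217)/(-1 + 8*217) = 48942 - 4*(-1 - 4*(7 + 1) + 868)/(-1 + 1736) = 48942 - 4*(-1 - 4*8 + 868)/1735 = 48942 - 4*(-1 - 32 + 868)/1735 = 48942 - 4*835/1735 = 48942 - 1*668/347 = 48942 - 668/347 = 16982206/347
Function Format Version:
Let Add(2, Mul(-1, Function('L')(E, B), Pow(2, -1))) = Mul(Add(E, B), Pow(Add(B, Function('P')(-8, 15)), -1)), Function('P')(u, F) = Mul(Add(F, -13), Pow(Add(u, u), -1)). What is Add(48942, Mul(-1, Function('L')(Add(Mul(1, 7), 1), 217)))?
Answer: Rational(16982206, 347) ≈ 48940.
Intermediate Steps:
Function('P')(u, F) = Mul(Rational(1, 2), Pow(u, -1), Add(-13, F)) (Function('P')(u, F) = Mul(Add(-13, F), Pow(Mul(2, u), -1)) = Mul(Add(-13, F), Mul(Rational(1, 2), Pow(u, -1))) = Mul(Rational(1, 2), Pow(u, -1), Add(-13, F)))
Function('L')(E, B) = Add(4, Mul(-2, Pow(Add(Rational(-1, 8), B), -1), Add(B, E))) (Function('L')(E, B) = Add(4, Mul(-2, Mul(Add(E, B), Pow(Add(B, Mul(Rational(1, 2), Pow(-8, -1), Add(-13, 15))), -1)))) = Add(4, Mul(-2, Mul(Add(B, E), Pow(Add(B, Mul(Rational(1, 2), Rational(-1, 8), 2)), -1)))) = Add(4, Mul(-2, Mul(Add(B, E), Pow(Add(B, Rational(-1, 8)), -1)))) = Add(4, Mul(-2, Mul(Add(B, E), Pow(Add(Rational(-1, 8), B), -1)))) = Add(4, Mul(-2, Mul(Pow(Add(Rational(-1, 8), B), -1), Add(B, E)))) = Add(4, Mul(-2, Pow(Add(Rational(-1, 8), B), -1), Add(B, E))))
Add(48942, Mul(-1, Function('L')(Add(Mul(1, 7), 1), 217))) = Add(48942, Mul(-1, Mul(4, Pow(Add(-1, Mul(8, 217)), -1), Add(-1, Mul(-4, Add(Mul(1, 7), 1)), Mul(4, 217))))) = Add(48942, Mul(-1, Mul(4, Pow(Add(-1, 1736), -1), Add(-1, Mul(-4, Add(7, 1)), 868)))) = Add(48942, Mul(-1, Mul(4, Pow(1735, -1), Add(-1, Mul(-4, 8), 868)))) = Add(48942, Mul(-1, Mul(4, Rational(1, 1735), Add(-1, -32, 868)))) = Add(48942, Mul(-1, Mul(4, Rational(1, 1735), 835))) = Add(48942, Mul(-1, Rational(668, 347))) = Add(48942, Rational(-668, 347)) = Rational(16982206, 347)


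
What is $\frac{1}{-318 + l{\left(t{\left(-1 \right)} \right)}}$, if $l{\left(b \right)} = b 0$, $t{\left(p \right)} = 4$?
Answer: $- \frac{1}{318} \approx -0.0031447$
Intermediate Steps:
$l{\left(b \right)} = 0$
$\frac{1}{-318 + l{\left(t{\left(-1 \right)} \right)}} = \frac{1}{-318 + 0} = \frac{1}{-318} = - \frac{1}{318}$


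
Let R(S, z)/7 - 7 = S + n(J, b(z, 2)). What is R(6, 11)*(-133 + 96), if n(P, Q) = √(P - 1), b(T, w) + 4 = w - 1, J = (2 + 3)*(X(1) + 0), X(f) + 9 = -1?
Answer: -3367 - 259*I*√51 ≈ -3367.0 - 1849.6*I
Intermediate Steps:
X(f) = -10 (X(f) = -9 - 1 = -10)
J = -50 (J = (2 + 3)*(-10 + 0) = 5*(-10) = -50)
b(T, w) = -5 + w (b(T, w) = -4 + (w - 1) = -4 + (-1 + w) = -5 + w)
n(P, Q) = √(-1 + P)
R(S, z) = 49 + 7*S + 7*I*√51 (R(S, z) = 49 + 7*(S + √(-1 - 50)) = 49 + 7*(S + √(-51)) = 49 + 7*(S + I*√51) = 49 + (7*S + 7*I*√51) = 49 + 7*S + 7*I*√51)
R(6, 11)*(-133 + 96) = (49 + 7*6 + 7*I*√51)*(-133 + 96) = (49 + 42 + 7*I*√51)*(-37) = (91 + 7*I*√51)*(-37) = -3367 - 259*I*√51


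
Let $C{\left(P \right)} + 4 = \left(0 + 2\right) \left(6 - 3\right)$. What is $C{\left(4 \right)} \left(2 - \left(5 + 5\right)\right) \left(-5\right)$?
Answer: $80$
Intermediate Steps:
$C{\left(P \right)} = 2$ ($C{\left(P \right)} = -4 + \left(0 + 2\right) \left(6 - 3\right) = -4 + 2 \cdot 3 = -4 + 6 = 2$)
$C{\left(4 \right)} \left(2 - \left(5 + 5\right)\right) \left(-5\right) = 2 \left(2 - \left(5 + 5\right)\right) \left(-5\right) = 2 \left(2 - 10\right) \left(-5\right) = 2 \left(-8\right) \left(-5\right) = \left(-16\right) \left(-5\right) = 80$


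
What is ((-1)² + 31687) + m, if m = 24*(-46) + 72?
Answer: 30656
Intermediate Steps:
m = -1032 (m = -1104 + 72 = -1032)
((-1)² + 31687) + m = ((-1)² + 31687) - 1032 = (1 + 31687) - 1032 = 31688 - 1032 = 30656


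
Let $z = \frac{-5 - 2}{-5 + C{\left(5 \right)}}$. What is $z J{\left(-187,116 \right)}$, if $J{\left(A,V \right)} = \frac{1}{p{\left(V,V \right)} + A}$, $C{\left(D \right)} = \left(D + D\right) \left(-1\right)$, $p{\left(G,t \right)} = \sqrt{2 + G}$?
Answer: $- \frac{1309}{522765} - \frac{7 \sqrt{118}}{522765} \approx -0.0026494$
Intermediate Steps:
$C{\left(D \right)} = - 2 D$ ($C{\left(D \right)} = 2 D \left(-1\right) = - 2 D$)
$J{\left(A,V \right)} = \frac{1}{A + \sqrt{2 + V}}$ ($J{\left(A,V \right)} = \frac{1}{\sqrt{2 + V} + A} = \frac{1}{A + \sqrt{2 + V}}$)
$z = \frac{7}{15}$ ($z = \frac{-5 - 2}{-5 - 10} = - \frac{7}{-5 - 10} = - \frac{7}{-15} = \left(-7\right) \left(- \frac{1}{15}\right) = \frac{7}{15} \approx 0.46667$)
$z J{\left(-187,116 \right)} = \frac{7}{15 \left(-187 + \sqrt{2 + 116}\right)} = \frac{7}{15 \left(-187 + \sqrt{118}\right)}$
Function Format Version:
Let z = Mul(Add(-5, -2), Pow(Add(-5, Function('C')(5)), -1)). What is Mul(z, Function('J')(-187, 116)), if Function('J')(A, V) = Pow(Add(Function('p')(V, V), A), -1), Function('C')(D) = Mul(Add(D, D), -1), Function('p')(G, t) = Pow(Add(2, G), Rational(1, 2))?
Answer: Add(Rational(-1309, 522765), Mul(Rational(-7, 522765), Pow(118, Rational(1, 2)))) ≈ -0.0026494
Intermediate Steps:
Function('C')(D) = Mul(-2, D) (Function('C')(D) = Mul(Mul(2, D), -1) = Mul(-2, D))
Function('J')(A, V) = Pow(Add(A, Pow(Add(2, V), Rational(1, 2))), -1) (Function('J')(A, V) = Pow(Add(Pow(Add(2, V), Rational(1, 2)), A), -1) = Pow(Add(A, Pow(Add(2, V), Rational(1, 2))), -1))
z = Rational(7, 15) (z = Mul(Add(-5, -2), Pow(Add(-5, Mul(-2, 5)), -1)) = Mul(-7, Pow(Add(-5, -10), -1)) = Mul(-7, Pow(-15, -1)) = Mul(-7, Rational(-1, 15)) = Rational(7, 15) ≈ 0.46667)
Mul(z, Function('J')(-187, 116)) = Mul(Rational(7, 15), Pow(Add(-187, Pow(Add(2, 116), Rational(1, 2))), -1)) = Mul(Rational(7, 15), Pow(Add(-187, Pow(118, Rational(1, 2))), -1))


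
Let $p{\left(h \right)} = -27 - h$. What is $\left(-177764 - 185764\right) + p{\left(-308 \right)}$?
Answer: $-363247$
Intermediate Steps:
$\left(-177764 - 185764\right) + p{\left(-308 \right)} = \left(-177764 - 185764\right) - -281 = -363528 + \left(-27 + 308\right) = -363528 + 281 = -363247$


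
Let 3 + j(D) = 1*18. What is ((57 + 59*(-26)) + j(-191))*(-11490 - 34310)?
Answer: 66959600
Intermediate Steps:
j(D) = 15 (j(D) = -3 + 1*18 = -3 + 18 = 15)
((57 + 59*(-26)) + j(-191))*(-11490 - 34310) = ((57 + 59*(-26)) + 15)*(-11490 - 34310) = ((57 - 1534) + 15)*(-45800) = (-1477 + 15)*(-45800) = -1462*(-45800) = 66959600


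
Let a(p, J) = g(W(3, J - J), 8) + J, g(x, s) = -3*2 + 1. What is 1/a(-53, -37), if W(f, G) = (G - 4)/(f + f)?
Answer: -1/42 ≈ -0.023810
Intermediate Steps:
W(f, G) = (-4 + G)/(2*f) (W(f, G) = (-4 + G)/((2*f)) = (-4 + G)*(1/(2*f)) = (-4 + G)/(2*f))
g(x, s) = -5 (g(x, s) = -6 + 1 = -5)
a(p, J) = -5 + J
1/a(-53, -37) = 1/(-5 - 37) = 1/(-42) = -1/42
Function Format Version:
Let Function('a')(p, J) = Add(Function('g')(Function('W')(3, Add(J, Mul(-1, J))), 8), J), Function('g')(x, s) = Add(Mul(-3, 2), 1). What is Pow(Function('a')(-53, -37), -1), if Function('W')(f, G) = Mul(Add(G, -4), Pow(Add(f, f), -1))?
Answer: Rational(-1, 42) ≈ -0.023810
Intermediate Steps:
Function('W')(f, G) = Mul(Rational(1, 2), Pow(f, -1), Add(-4, G)) (Function('W')(f, G) = Mul(Add(-4, G), Pow(Mul(2, f), -1)) = Mul(Add(-4, G), Mul(Rational(1, 2), Pow(f, -1))) = Mul(Rational(1, 2), Pow(f, -1), Add(-4, G)))
Function('g')(x, s) = -5 (Function('g')(x, s) = Add(-6, 1) = -5)
Function('a')(p, J) = Add(-5, J)
Pow(Function('a')(-53, -37), -1) = Pow(Add(-5, -37), -1) = Pow(-42, -1) = Rational(-1, 42)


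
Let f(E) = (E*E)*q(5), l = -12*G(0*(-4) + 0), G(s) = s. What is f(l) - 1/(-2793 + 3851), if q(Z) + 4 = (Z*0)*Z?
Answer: -1/1058 ≈ -0.00094518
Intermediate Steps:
q(Z) = -4 (q(Z) = -4 + (Z*0)*Z = -4 + 0*Z = -4 + 0 = -4)
l = 0 (l = -12*(0*(-4) + 0) = -12*(0 + 0) = -12*0 = 0)
f(E) = -4*E² (f(E) = (E*E)*(-4) = E²*(-4) = -4*E²)
f(l) - 1/(-2793 + 3851) = -4*0² - 1/(-2793 + 3851) = -4*0 - 1/1058 = 0 - 1*1/1058 = 0 - 1/1058 = -1/1058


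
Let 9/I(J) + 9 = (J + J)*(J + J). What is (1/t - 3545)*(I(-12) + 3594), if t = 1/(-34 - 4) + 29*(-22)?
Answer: -6486910493383/509145 ≈ -1.2741e+7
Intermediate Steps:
I(J) = 9/(-9 + 4*J²) (I(J) = 9/(-9 + (J + J)*(J + J)) = 9/(-9 + (2*J)*(2*J)) = 9/(-9 + 4*J²))
t = -24245/38 (t = 1/(-38) - 638 = -1/38 - 638 = -24245/38 ≈ -638.03)
(1/t - 3545)*(I(-12) + 3594) = (1/(-24245/38) - 3545)*(9/(-9 + 4*(-12)²) + 3594) = (-38/24245 - 3545)*(9/(-9 + 4*144) + 3594) = -85948563*(9/(-9 + 576) + 3594)/24245 = -85948563*(9/567 + 3594)/24245 = -85948563*(9*(1/567) + 3594)/24245 = -85948563*(1/63 + 3594)/24245 = -85948563/24245*226423/63 = -6486910493383/509145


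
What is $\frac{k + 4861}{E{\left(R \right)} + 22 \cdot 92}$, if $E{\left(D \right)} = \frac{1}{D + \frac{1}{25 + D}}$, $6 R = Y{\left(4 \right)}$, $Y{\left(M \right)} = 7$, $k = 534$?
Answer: $\frac{6123325}{2298182} \approx 2.6644$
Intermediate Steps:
$R = \frac{7}{6}$ ($R = \frac{1}{6} \cdot 7 = \frac{7}{6} \approx 1.1667$)
$\frac{k + 4861}{E{\left(R \right)} + 22 \cdot 92} = \frac{534 + 4861}{\frac{25 + \frac{7}{6}}{1 + \left(\frac{7}{6}\right)^{2} + 25 \cdot \frac{7}{6}} + 22 \cdot 92} = \frac{5395}{\frac{1}{1 + \frac{49}{36} + \frac{175}{6}} \cdot \frac{157}{6} + 2024} = \frac{5395}{\frac{1}{\frac{1135}{36}} \cdot \frac{157}{6} + 2024} = \frac{5395}{\frac{36}{1135} \cdot \frac{157}{6} + 2024} = \frac{5395}{\frac{942}{1135} + 2024} = \frac{5395}{\frac{2298182}{1135}} = 5395 \cdot \frac{1135}{2298182} = \frac{6123325}{2298182}$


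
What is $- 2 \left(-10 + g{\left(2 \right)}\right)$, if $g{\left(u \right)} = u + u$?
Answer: $12$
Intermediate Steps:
$g{\left(u \right)} = 2 u$
$- 2 \left(-10 + g{\left(2 \right)}\right) = - 2 \left(-10 + 2 \cdot 2\right) = - 2 \left(-10 + 4\right) = \left(-2\right) \left(-6\right) = 12$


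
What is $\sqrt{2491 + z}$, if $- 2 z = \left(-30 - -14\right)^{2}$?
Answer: $\sqrt{2363} \approx 48.611$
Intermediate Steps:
$z = -128$ ($z = - \frac{\left(-30 - -14\right)^{2}}{2} = - \frac{\left(-30 + 14\right)^{2}}{2} = - \frac{\left(-16\right)^{2}}{2} = \left(- \frac{1}{2}\right) 256 = -128$)
$\sqrt{2491 + z} = \sqrt{2491 - 128} = \sqrt{2363}$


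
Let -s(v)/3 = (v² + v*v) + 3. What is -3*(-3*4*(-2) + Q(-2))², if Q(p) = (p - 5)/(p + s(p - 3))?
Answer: -917427/529 ≈ -1734.3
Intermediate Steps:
s(v) = -9 - 6*v² (s(v) = -3*((v² + v*v) + 3) = -3*((v² + v²) + 3) = -3*(2*v² + 3) = -3*(3 + 2*v²) = -9 - 6*v²)
Q(p) = (-5 + p)/(-9 + p - 6*(-3 + p)²) (Q(p) = (p - 5)/(p + (-9 - 6*(p - 3)²)) = (-5 + p)/(p + (-9 - 6*(-3 + p)²)) = (-5 + p)/(-9 + p - 6*(-3 + p)²))
-3*(-3*4*(-2) + Q(-2))² = -3*(-3*4*(-2) + (5 - 1*(-2))/(9 - 1*(-2) + 6*(-3 - 2)²))² = -3*(-12*(-2) + (5 + 2)/(9 + 2 + 6*(-5)²))² = -3*(24 + 7/(9 + 2 + 6*25))² = -3*(24 + 7/(9 + 2 + 150))² = -3*(24 + 7/161)² = -3*(24 + (1/161)*7)² = -3*(24 + 1/23)² = -3*(553/23)² = -3*305809/529 = -917427/529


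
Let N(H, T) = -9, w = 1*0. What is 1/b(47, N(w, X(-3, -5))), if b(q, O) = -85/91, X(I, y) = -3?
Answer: -91/85 ≈ -1.0706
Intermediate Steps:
w = 0
b(q, O) = -85/91 (b(q, O) = -85*1/91 = -85/91)
1/b(47, N(w, X(-3, -5))) = 1/(-85/91) = -91/85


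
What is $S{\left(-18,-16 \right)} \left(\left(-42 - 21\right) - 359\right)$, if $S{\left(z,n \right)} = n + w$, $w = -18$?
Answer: $14348$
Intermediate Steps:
$S{\left(z,n \right)} = -18 + n$ ($S{\left(z,n \right)} = n - 18 = -18 + n$)
$S{\left(-18,-16 \right)} \left(\left(-42 - 21\right) - 359\right) = \left(-18 - 16\right) \left(\left(-42 - 21\right) - 359\right) = - 34 \left(\left(-42 - 21\right) - 359\right) = - 34 \left(-63 - 359\right) = \left(-34\right) \left(-422\right) = 14348$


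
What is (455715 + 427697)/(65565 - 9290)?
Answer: 883412/56275 ≈ 15.698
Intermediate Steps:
(455715 + 427697)/(65565 - 9290) = 883412/56275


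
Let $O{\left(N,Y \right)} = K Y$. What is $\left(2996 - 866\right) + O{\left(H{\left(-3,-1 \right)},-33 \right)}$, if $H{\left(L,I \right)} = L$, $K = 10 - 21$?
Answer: $2493$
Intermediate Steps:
$K = -11$ ($K = 10 - 21 = -11$)
$O{\left(N,Y \right)} = - 11 Y$
$\left(2996 - 866\right) + O{\left(H{\left(-3,-1 \right)},-33 \right)} = \left(2996 - 866\right) - -363 = 2130 + 363 = 2493$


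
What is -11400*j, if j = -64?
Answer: 729600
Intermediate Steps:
-11400*j = -11400*(-64) = 729600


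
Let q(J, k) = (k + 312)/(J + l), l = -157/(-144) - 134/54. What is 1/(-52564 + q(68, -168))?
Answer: -28775/1512466892 ≈ -1.9025e-5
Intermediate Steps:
l = -601/432 (l = -157*(-1/144) - 134*1/54 = 157/144 - 67/27 = -601/432 ≈ -1.3912)
q(J, k) = (312 + k)/(-601/432 + J) (q(J, k) = (k + 312)/(J - 601/432) = (312 + k)/(-601/432 + J))
1/(-52564 + q(68, -168)) = 1/(-52564 + 432*(312 - 168)/(-601 + 432*68)) = 1/(-52564 + 432*144/(-601 + 29376)) = 1/(-52564 + 432*144/28775) = 1/(-52564 + 432*(1/28775)*144) = 1/(-52564 + 62208/28775) = 1/(-1512466892/28775) = -28775/1512466892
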